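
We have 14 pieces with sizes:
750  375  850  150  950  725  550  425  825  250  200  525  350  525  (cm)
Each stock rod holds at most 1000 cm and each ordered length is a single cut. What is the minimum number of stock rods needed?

Total = 950 + 850 + 825 + 750 + 725 + 550 + 525 + 525 + 425 + 375 + 350 + 250 + 200 + 150 = 7450 cm.
Lower bound: ⌈7450/1000⌉ = 8 stock rods.
A packing using 8 stock rods:
  stock rod 1: 950 = 950
  stock rod 2: 850 + 150 = 1000
  stock rod 3: 825 = 825
  stock rod 4: 750 + 250 = 1000
  stock rod 5: 725 + 200 = 925
  stock rod 6: 550 + 425 = 975
  stock rod 7: 525 + 375 = 900
  stock rod 8: 525 + 350 = 875
This matches the lower bound, so 8 is optimal.

8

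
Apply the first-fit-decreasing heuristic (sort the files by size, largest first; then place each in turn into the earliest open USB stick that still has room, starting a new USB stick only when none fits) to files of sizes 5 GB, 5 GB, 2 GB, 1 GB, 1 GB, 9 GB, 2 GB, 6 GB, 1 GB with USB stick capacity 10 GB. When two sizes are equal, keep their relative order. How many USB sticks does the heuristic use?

Sorted descending: 9, 6, 5, 5, 2, 2, 1, 1, 1.
  9 → USB stick 1 (new)  [load 9/10]
  6 → USB stick 2 (new)  [load 6/10]
  5 → USB stick 3 (new)  [load 5/10]
  5 → USB stick 3  [load 10/10]
  2 → USB stick 2  [load 8/10]
  2 → USB stick 2  [load 10/10]
  1 → USB stick 1  [load 10/10]
  1 → USB stick 4 (new)  [load 1/10]
  1 → USB stick 4  [load 2/10]
4 USB sticks opened.

4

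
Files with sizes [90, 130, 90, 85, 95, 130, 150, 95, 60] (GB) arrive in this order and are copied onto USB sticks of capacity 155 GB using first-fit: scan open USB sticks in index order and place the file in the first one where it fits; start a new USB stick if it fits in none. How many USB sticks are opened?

  90 → USB stick 1 (new)  [load 90/155]
  130 → USB stick 2 (new)  [load 130/155]
  90 → USB stick 3 (new)  [load 90/155]
  85 → USB stick 4 (new)  [load 85/155]
  95 → USB stick 5 (new)  [load 95/155]
  130 → USB stick 6 (new)  [load 130/155]
  150 → USB stick 7 (new)  [load 150/155]
  95 → USB stick 8 (new)  [load 95/155]
  60 → USB stick 1  [load 150/155]
8 USB sticks opened.

8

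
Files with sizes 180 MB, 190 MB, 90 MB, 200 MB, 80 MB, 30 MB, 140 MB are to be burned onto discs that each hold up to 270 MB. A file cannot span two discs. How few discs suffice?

4

Total = 200 + 190 + 180 + 140 + 90 + 80 + 30 = 910 MB.
Lower bound: ⌈910/270⌉ = 4 discs.
A packing using 4 discs:
  disc 1: 200 + 30 = 230
  disc 2: 190 + 80 = 270
  disc 3: 180 + 90 = 270
  disc 4: 140 = 140
This matches the lower bound, so 4 is optimal.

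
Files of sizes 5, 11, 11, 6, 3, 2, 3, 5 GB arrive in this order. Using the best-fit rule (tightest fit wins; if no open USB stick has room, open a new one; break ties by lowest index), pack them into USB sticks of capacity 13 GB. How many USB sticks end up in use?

4

  5 → USB stick 1 (new)  [load 5/13]
  11 → USB stick 2 (new)  [load 11/13]
  11 → USB stick 3 (new)  [load 11/13]
  6 → USB stick 1  [load 11/13]
  3 → USB stick 4 (new)  [load 3/13]
  2 → USB stick 1  [load 13/13]
  3 → USB stick 4  [load 6/13]
  5 → USB stick 4  [load 11/13]
4 USB sticks opened.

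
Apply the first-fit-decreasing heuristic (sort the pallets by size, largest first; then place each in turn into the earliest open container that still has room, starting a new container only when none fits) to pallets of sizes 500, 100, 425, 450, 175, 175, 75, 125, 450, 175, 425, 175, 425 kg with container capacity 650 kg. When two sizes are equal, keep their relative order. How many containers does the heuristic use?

6

Sorted descending: 500, 450, 450, 425, 425, 425, 175, 175, 175, 175, 125, 100, 75.
  500 → container 1 (new)  [load 500/650]
  450 → container 2 (new)  [load 450/650]
  450 → container 3 (new)  [load 450/650]
  425 → container 4 (new)  [load 425/650]
  425 → container 5 (new)  [load 425/650]
  425 → container 6 (new)  [load 425/650]
  175 → container 2  [load 625/650]
  175 → container 3  [load 625/650]
  175 → container 4  [load 600/650]
  175 → container 5  [load 600/650]
  125 → container 1  [load 625/650]
  100 → container 6  [load 525/650]
  75 → container 6  [load 600/650]
6 containers opened.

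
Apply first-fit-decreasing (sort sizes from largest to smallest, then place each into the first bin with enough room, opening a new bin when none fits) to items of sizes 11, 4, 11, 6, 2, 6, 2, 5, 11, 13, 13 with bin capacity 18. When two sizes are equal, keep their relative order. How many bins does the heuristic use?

5

Sorted descending: 13, 13, 11, 11, 11, 6, 6, 5, 4, 2, 2.
  13 → bin 1 (new)  [load 13/18]
  13 → bin 2 (new)  [load 13/18]
  11 → bin 3 (new)  [load 11/18]
  11 → bin 4 (new)  [load 11/18]
  11 → bin 5 (new)  [load 11/18]
  6 → bin 3  [load 17/18]
  6 → bin 4  [load 17/18]
  5 → bin 1  [load 18/18]
  4 → bin 2  [load 17/18]
  2 → bin 5  [load 13/18]
  2 → bin 5  [load 15/18]
5 bins opened.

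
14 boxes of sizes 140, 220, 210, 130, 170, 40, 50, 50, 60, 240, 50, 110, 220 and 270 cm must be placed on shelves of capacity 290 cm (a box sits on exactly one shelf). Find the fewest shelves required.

Total = 270 + 240 + 220 + 220 + 210 + 170 + 140 + 130 + 110 + 60 + 50 + 50 + 50 + 40 = 1960 cm.
Lower bound: ⌈1960/290⌉ = 7 shelves.
A packing using 8 shelves:
  shelf 1: 270 = 270
  shelf 2: 240 + 50 = 290
  shelf 3: 220 + 60 = 280
  shelf 4: 220 + 50 = 270
  shelf 5: 210 + 50 = 260
  shelf 6: 170 + 110 = 280
  shelf 7: 140 + 130 = 270
  shelf 8: 40 = 40
No arrangement into 7 shelves stays within capacity, so 8 is optimal.

8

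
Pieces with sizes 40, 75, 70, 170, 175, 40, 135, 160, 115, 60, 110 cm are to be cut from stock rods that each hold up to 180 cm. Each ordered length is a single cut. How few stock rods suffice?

Total = 175 + 170 + 160 + 135 + 115 + 110 + 75 + 70 + 60 + 40 + 40 = 1150 cm.
Lower bound: ⌈1150/180⌉ = 7 stock rods.
A packing using 7 stock rods:
  stock rod 1: 175 = 175
  stock rod 2: 170 = 170
  stock rod 3: 160 = 160
  stock rod 4: 135 + 40 = 175
  stock rod 5: 115 + 60 = 175
  stock rod 6: 110 + 70 = 180
  stock rod 7: 75 + 40 = 115
This matches the lower bound, so 7 is optimal.

7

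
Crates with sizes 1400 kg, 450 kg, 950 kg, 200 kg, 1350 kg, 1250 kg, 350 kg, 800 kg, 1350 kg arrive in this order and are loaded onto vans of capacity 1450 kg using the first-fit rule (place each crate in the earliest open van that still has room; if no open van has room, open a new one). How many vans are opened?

  1400 → van 1 (new)  [load 1400/1450]
  450 → van 2 (new)  [load 450/1450]
  950 → van 2  [load 1400/1450]
  200 → van 3 (new)  [load 200/1450]
  1350 → van 4 (new)  [load 1350/1450]
  1250 → van 3  [load 1450/1450]
  350 → van 5 (new)  [load 350/1450]
  800 → van 5  [load 1150/1450]
  1350 → van 6 (new)  [load 1350/1450]
6 vans opened.

6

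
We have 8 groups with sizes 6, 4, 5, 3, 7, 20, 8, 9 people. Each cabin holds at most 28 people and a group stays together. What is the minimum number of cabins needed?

Total = 20 + 9 + 8 + 7 + 6 + 5 + 4 + 3 = 62 people.
Lower bound: ⌈62/28⌉ = 3 cabins.
A packing using 3 cabins:
  cabin 1: 20 + 8 = 28
  cabin 2: 9 + 7 + 6 + 5 = 27
  cabin 3: 4 + 3 = 7
This matches the lower bound, so 3 is optimal.

3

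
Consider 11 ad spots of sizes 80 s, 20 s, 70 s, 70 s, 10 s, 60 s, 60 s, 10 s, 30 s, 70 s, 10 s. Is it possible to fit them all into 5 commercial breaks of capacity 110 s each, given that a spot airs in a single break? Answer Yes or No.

Total = 490 s; ⌈490/110⌉ = 5.
6 ad spots each exceed half the capacity and cannot share a break, forcing at least 6 commercial breaks.
At least 6 commercial breaks are required, but only 5 are allowed.

No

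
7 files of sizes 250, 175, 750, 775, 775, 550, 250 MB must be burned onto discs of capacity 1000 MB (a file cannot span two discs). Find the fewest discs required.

Total = 775 + 775 + 750 + 550 + 250 + 250 + 175 = 3525 MB.
Lower bound: ⌈3525/1000⌉ = 4 discs.
A packing using 4 discs:
  disc 1: 775 + 175 = 950
  disc 2: 775 = 775
  disc 3: 750 + 250 = 1000
  disc 4: 550 + 250 = 800
This matches the lower bound, so 4 is optimal.

4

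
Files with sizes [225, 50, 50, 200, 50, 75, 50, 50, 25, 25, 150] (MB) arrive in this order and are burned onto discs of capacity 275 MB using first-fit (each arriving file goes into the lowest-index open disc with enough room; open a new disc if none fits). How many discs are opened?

4

  225 → disc 1 (new)  [load 225/275]
  50 → disc 1  [load 275/275]
  50 → disc 2 (new)  [load 50/275]
  200 → disc 2  [load 250/275]
  50 → disc 3 (new)  [load 50/275]
  75 → disc 3  [load 125/275]
  50 → disc 3  [load 175/275]
  50 → disc 3  [load 225/275]
  25 → disc 2  [load 275/275]
  25 → disc 3  [load 250/275]
  150 → disc 4 (new)  [load 150/275]
4 discs opened.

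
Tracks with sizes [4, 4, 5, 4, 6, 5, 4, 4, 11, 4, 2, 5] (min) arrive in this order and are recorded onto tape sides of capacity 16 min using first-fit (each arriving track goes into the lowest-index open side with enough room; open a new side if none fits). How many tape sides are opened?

4

  4 → side 1 (new)  [load 4/16]
  4 → side 1  [load 8/16]
  5 → side 1  [load 13/16]
  4 → side 2 (new)  [load 4/16]
  6 → side 2  [load 10/16]
  5 → side 2  [load 15/16]
  4 → side 3 (new)  [load 4/16]
  4 → side 3  [load 8/16]
  11 → side 4 (new)  [load 11/16]
  4 → side 3  [load 12/16]
  2 → side 1  [load 15/16]
  5 → side 4  [load 16/16]
4 tape sides opened.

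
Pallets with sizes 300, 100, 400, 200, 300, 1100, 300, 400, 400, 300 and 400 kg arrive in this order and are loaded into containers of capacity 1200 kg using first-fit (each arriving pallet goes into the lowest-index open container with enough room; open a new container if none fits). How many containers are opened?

  300 → container 1 (new)  [load 300/1200]
  100 → container 1  [load 400/1200]
  400 → container 1  [load 800/1200]
  200 → container 1  [load 1000/1200]
  300 → container 2 (new)  [load 300/1200]
  1100 → container 3 (new)  [load 1100/1200]
  300 → container 2  [load 600/1200]
  400 → container 2  [load 1000/1200]
  400 → container 4 (new)  [load 400/1200]
  300 → container 4  [load 700/1200]
  400 → container 4  [load 1100/1200]
4 containers opened.

4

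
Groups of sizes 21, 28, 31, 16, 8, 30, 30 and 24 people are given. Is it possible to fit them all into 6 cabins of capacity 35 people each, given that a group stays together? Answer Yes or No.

Total = 188 people; ⌈188/35⌉ = 6.
The bound of 6 does not rule out 6, but exhaustive search shows no assignment into 6 cabins of capacity 35 people exists — the minimum is 7.

No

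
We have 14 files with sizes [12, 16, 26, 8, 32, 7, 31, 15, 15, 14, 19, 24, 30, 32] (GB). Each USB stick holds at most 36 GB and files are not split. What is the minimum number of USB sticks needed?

9

Total = 32 + 32 + 31 + 30 + 26 + 24 + 19 + 16 + 15 + 15 + 14 + 12 + 8 + 7 = 281 GB.
Lower bound: ⌈281/36⌉ = 8 USB sticks.
A packing using 9 USB sticks:
  USB stick 1: 32 = 32
  USB stick 2: 32 = 32
  USB stick 3: 31 = 31
  USB stick 4: 30 = 30
  USB stick 5: 26 + 8 = 34
  USB stick 6: 24 + 12 = 36
  USB stick 7: 19 + 16 = 35
  USB stick 8: 15 + 15 = 30
  USB stick 9: 14 + 7 = 21
No arrangement into 8 USB sticks stays within capacity, so 9 is optimal.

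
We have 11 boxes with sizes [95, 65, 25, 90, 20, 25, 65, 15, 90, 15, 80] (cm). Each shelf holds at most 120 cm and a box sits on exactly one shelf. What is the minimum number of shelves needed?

Total = 95 + 90 + 90 + 80 + 65 + 65 + 25 + 25 + 20 + 15 + 15 = 585 cm.
Lower bound: ⌈585/120⌉ = 5 shelves.
Also, 6 boxes each exceed 60 cm, and no two of those can share a shelf, so at least 6 shelves are needed.
A packing using 6 shelves:
  shelf 1: 95 + 25 = 120
  shelf 2: 90 + 25 = 115
  shelf 3: 90 + 20 = 110
  shelf 4: 80 + 15 + 15 = 110
  shelf 5: 65 = 65
  shelf 6: 65 = 65
This matches the lower bound, so 6 is optimal.

6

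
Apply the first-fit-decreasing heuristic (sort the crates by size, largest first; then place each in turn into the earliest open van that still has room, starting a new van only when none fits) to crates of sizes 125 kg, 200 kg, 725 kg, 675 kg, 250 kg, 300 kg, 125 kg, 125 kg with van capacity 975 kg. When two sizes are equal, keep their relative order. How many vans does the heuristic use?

3

Sorted descending: 725, 675, 300, 250, 200, 125, 125, 125.
  725 → van 1 (new)  [load 725/975]
  675 → van 2 (new)  [load 675/975]
  300 → van 2  [load 975/975]
  250 → van 1  [load 975/975]
  200 → van 3 (new)  [load 200/975]
  125 → van 3  [load 325/975]
  125 → van 3  [load 450/975]
  125 → van 3  [load 575/975]
3 vans opened.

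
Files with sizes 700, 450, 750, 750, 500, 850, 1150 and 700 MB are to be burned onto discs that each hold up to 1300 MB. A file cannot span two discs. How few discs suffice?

6

Total = 1150 + 850 + 750 + 750 + 700 + 700 + 500 + 450 = 5850 MB.
Lower bound: ⌈5850/1300⌉ = 5 discs.
Also, 6 files each exceed 650 MB, and no two of those can share a disc, so at least 6 discs are needed.
A packing using 6 discs:
  disc 1: 1150 = 1150
  disc 2: 850 + 450 = 1300
  disc 3: 750 + 500 = 1250
  disc 4: 750 = 750
  disc 5: 700 = 700
  disc 6: 700 = 700
This matches the lower bound, so 6 is optimal.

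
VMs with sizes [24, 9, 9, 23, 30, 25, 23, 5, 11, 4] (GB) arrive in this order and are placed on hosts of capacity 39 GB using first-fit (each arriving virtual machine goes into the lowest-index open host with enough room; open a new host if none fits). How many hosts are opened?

5

  24 → host 1 (new)  [load 24/39]
  9 → host 1  [load 33/39]
  9 → host 2 (new)  [load 9/39]
  23 → host 2  [load 32/39]
  30 → host 3 (new)  [load 30/39]
  25 → host 4 (new)  [load 25/39]
  23 → host 5 (new)  [load 23/39]
  5 → host 1  [load 38/39]
  11 → host 4  [load 36/39]
  4 → host 2  [load 36/39]
5 hosts opened.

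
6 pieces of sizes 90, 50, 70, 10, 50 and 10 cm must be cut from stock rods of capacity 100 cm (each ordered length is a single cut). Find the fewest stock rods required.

3

Total = 90 + 70 + 50 + 50 + 10 + 10 = 280 cm.
Lower bound: ⌈280/100⌉ = 3 stock rods.
A packing using 3 stock rods:
  stock rod 1: 90 + 10 = 100
  stock rod 2: 70 + 10 = 80
  stock rod 3: 50 + 50 = 100
This matches the lower bound, so 3 is optimal.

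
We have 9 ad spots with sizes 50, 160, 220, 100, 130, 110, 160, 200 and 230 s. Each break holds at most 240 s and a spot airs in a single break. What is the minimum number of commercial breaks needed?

Total = 230 + 220 + 200 + 160 + 160 + 130 + 110 + 100 + 50 = 1360 s.
Lower bound: ⌈1360/240⌉ = 6 commercial breaks.
A packing using 7 commercial breaks:
  break 1: 230 = 230
  break 2: 220 = 220
  break 3: 200 = 200
  break 4: 160 + 50 = 210
  break 5: 160 = 160
  break 6: 130 + 110 = 240
  break 7: 100 = 100
No arrangement into 6 commercial breaks stays within capacity, so 7 is optimal.

7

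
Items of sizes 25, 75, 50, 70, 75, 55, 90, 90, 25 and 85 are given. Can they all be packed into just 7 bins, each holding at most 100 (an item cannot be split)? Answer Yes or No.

Total = 640; ⌈640/100⌉ = 7.
The bound of 7 does not rule out 7, but exhaustive search shows no assignment into 7 bins of capacity 100 exists — the minimum is 8.

No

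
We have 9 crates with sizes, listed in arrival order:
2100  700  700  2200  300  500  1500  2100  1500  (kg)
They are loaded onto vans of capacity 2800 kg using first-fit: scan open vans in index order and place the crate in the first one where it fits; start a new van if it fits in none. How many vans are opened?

6

  2100 → van 1 (new)  [load 2100/2800]
  700 → van 1  [load 2800/2800]
  700 → van 2 (new)  [load 700/2800]
  2200 → van 3 (new)  [load 2200/2800]
  300 → van 2  [load 1000/2800]
  500 → van 2  [load 1500/2800]
  1500 → van 4 (new)  [load 1500/2800]
  2100 → van 5 (new)  [load 2100/2800]
  1500 → van 6 (new)  [load 1500/2800]
6 vans opened.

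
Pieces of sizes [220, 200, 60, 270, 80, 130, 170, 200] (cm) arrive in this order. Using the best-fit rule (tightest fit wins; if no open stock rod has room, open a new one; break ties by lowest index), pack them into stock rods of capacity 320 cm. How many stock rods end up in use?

5

  220 → stock rod 1 (new)  [load 220/320]
  200 → stock rod 2 (new)  [load 200/320]
  60 → stock rod 1  [load 280/320]
  270 → stock rod 3 (new)  [load 270/320]
  80 → stock rod 2  [load 280/320]
  130 → stock rod 4 (new)  [load 130/320]
  170 → stock rod 4  [load 300/320]
  200 → stock rod 5 (new)  [load 200/320]
5 stock rods opened.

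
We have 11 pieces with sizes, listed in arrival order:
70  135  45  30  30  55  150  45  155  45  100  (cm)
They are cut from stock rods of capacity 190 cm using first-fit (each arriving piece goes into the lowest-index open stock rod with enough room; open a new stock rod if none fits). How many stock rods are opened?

  70 → stock rod 1 (new)  [load 70/190]
  135 → stock rod 2 (new)  [load 135/190]
  45 → stock rod 1  [load 115/190]
  30 → stock rod 1  [load 145/190]
  30 → stock rod 1  [load 175/190]
  55 → stock rod 2  [load 190/190]
  150 → stock rod 3 (new)  [load 150/190]
  45 → stock rod 4 (new)  [load 45/190]
  155 → stock rod 5 (new)  [load 155/190]
  45 → stock rod 4  [load 90/190]
  100 → stock rod 4  [load 190/190]
5 stock rods opened.

5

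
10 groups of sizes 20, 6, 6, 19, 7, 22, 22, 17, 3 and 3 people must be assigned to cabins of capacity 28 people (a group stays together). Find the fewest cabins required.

Total = 22 + 22 + 20 + 19 + 17 + 7 + 6 + 6 + 3 + 3 = 125 people.
Lower bound: ⌈125/28⌉ = 5 cabins.
A packing using 5 cabins:
  cabin 1: 22 + 6 = 28
  cabin 2: 22 + 6 = 28
  cabin 3: 20 + 7 = 27
  cabin 4: 19 + 3 + 3 = 25
  cabin 5: 17 = 17
This matches the lower bound, so 5 is optimal.

5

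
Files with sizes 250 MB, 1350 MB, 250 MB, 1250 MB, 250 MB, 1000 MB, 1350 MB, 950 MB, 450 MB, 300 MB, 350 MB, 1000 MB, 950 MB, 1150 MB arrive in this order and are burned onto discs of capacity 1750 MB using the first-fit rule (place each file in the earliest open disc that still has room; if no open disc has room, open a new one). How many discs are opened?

8

  250 → disc 1 (new)  [load 250/1750]
  1350 → disc 1  [load 1600/1750]
  250 → disc 2 (new)  [load 250/1750]
  1250 → disc 2  [load 1500/1750]
  250 → disc 2  [load 1750/1750]
  1000 → disc 3 (new)  [load 1000/1750]
  1350 → disc 4 (new)  [load 1350/1750]
  950 → disc 5 (new)  [load 950/1750]
  450 → disc 3  [load 1450/1750]
  300 → disc 3  [load 1750/1750]
  350 → disc 4  [load 1700/1750]
  1000 → disc 6 (new)  [load 1000/1750]
  950 → disc 7 (new)  [load 950/1750]
  1150 → disc 8 (new)  [load 1150/1750]
8 discs opened.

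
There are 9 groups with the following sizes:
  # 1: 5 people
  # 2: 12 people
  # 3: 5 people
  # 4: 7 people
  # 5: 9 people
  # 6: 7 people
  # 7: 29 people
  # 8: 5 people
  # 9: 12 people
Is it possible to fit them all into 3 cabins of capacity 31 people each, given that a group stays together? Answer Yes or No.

Yes

A valid assignment using 3 cabins:
  cabin 1: 29 = 29
  cabin 2: 12 + 12 + 7 = 31
  cabin 3: 9 + 7 + 5 + 5 + 5 = 31
Every load is within 31 people, so 3 cabins suffice.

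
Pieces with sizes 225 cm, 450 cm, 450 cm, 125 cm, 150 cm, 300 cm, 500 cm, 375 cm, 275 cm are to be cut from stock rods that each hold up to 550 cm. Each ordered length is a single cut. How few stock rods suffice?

6

Total = 500 + 450 + 450 + 375 + 300 + 275 + 225 + 150 + 125 = 2850 cm.
Lower bound: ⌈2850/550⌉ = 6 stock rods.
A packing using 6 stock rods:
  stock rod 1: 500 = 500
  stock rod 2: 450 = 450
  stock rod 3: 450 = 450
  stock rod 4: 375 + 150 = 525
  stock rod 5: 300 + 225 = 525
  stock rod 6: 275 + 125 = 400
This matches the lower bound, so 6 is optimal.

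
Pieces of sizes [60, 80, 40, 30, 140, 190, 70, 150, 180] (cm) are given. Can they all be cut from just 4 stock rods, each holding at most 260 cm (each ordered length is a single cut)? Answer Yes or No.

Yes

A valid assignment using 4 stock rods:
  stock rod 1: 190 + 70 = 260
  stock rod 2: 180 + 80 = 260
  stock rod 3: 150 + 60 + 40 = 250
  stock rod 4: 140 + 30 = 170
Every load is within 260 cm, so 4 stock rods suffice.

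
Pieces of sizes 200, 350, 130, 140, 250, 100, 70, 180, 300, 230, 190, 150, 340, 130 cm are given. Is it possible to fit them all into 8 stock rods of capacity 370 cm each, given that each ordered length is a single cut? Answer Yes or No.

A valid assignment using 8 stock rods:
  stock rod 1: 350 = 350
  stock rod 2: 340 = 340
  stock rod 3: 300 + 70 = 370
  stock rod 4: 250 + 100 = 350
  stock rod 5: 230 + 140 = 370
  stock rod 6: 200 + 150 = 350
  stock rod 7: 190 + 180 = 370
  stock rod 8: 130 + 130 = 260
Every load is within 370 cm, so 8 stock rods suffice.

Yes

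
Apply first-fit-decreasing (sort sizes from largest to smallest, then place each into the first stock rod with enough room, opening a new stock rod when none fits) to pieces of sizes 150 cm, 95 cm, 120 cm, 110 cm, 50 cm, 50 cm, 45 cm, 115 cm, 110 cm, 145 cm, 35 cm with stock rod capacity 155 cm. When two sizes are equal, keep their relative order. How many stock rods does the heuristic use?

Sorted descending: 150, 145, 120, 115, 110, 110, 95, 50, 50, 45, 35.
  150 → stock rod 1 (new)  [load 150/155]
  145 → stock rod 2 (new)  [load 145/155]
  120 → stock rod 3 (new)  [load 120/155]
  115 → stock rod 4 (new)  [load 115/155]
  110 → stock rod 5 (new)  [load 110/155]
  110 → stock rod 6 (new)  [load 110/155]
  95 → stock rod 7 (new)  [load 95/155]
  50 → stock rod 7  [load 145/155]
  50 → stock rod 8 (new)  [load 50/155]
  45 → stock rod 5  [load 155/155]
  35 → stock rod 3  [load 155/155]
8 stock rods opened.

8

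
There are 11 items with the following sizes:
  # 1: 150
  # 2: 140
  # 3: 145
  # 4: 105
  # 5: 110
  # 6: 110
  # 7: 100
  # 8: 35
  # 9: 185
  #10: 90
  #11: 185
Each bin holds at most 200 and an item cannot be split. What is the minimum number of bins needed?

9

Total = 185 + 185 + 150 + 145 + 140 + 110 + 110 + 105 + 100 + 90 + 35 = 1355.
Lower bound: ⌈1355/200⌉ = 7 bins.
Also, 8 items each exceed 100, and no two of those can share a bin, so at least 8 bins are needed.
A packing using 9 bins:
  bin 1: 185 = 185
  bin 2: 185 = 185
  bin 3: 150 + 35 = 185
  bin 4: 145 = 145
  bin 5: 140 = 140
  bin 6: 110 + 90 = 200
  bin 7: 110 = 110
  bin 8: 105 = 105
  bin 9: 100 = 100
No arrangement into 8 bins stays within capacity, so 9 is optimal.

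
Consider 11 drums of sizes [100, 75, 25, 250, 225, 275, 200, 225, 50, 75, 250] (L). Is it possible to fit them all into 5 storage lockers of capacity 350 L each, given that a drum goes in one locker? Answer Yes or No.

No

Total = 1750 L; ⌈1750/350⌉ = 5.
6 drums each exceed half the capacity and cannot share a locker, forcing at least 6 storage lockers.
At least 6 storage lockers are required, but only 5 are allowed.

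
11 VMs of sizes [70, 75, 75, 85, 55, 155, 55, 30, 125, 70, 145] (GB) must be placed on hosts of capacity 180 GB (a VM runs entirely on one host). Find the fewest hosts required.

Total = 155 + 145 + 125 + 85 + 75 + 75 + 70 + 70 + 55 + 55 + 30 = 940 GB.
Lower bound: ⌈940/180⌉ = 6 hosts.
A packing using 6 hosts:
  host 1: 155 = 155
  host 2: 145 + 30 = 175
  host 3: 125 + 55 = 180
  host 4: 85 + 75 = 160
  host 5: 75 + 70 = 145
  host 6: 70 + 55 = 125
This matches the lower bound, so 6 is optimal.

6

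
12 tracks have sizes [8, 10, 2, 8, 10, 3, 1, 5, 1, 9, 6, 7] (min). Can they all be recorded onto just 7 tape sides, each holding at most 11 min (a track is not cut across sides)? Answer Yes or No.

A valid assignment using 7 tape sides:
  side 1: 10 + 1 = 11
  side 2: 10 + 1 = 11
  side 3: 9 + 2 = 11
  side 4: 8 + 3 = 11
  side 5: 8 = 8
  side 6: 7 = 7
  side 7: 6 + 5 = 11
Every load is within 11 min, so 7 tape sides suffice.

Yes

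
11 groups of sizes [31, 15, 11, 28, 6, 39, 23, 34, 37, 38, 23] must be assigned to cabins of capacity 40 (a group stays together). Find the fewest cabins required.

8

Total = 39 + 38 + 37 + 34 + 31 + 28 + 23 + 23 + 15 + 11 + 6 = 285.
Lower bound: ⌈285/40⌉ = 8 cabins.
A packing using 8 cabins:
  cabin 1: 39 = 39
  cabin 2: 38 = 38
  cabin 3: 37 = 37
  cabin 4: 34 + 6 = 40
  cabin 5: 31 = 31
  cabin 6: 28 + 11 = 39
  cabin 7: 23 + 15 = 38
  cabin 8: 23 = 23
This matches the lower bound, so 8 is optimal.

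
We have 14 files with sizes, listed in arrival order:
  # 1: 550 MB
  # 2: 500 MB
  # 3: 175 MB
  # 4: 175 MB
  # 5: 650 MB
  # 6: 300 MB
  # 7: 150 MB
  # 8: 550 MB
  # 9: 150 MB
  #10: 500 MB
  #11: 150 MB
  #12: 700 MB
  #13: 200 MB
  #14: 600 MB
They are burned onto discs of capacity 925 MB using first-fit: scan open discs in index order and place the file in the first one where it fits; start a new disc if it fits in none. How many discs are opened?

7

  550 → disc 1 (new)  [load 550/925]
  500 → disc 2 (new)  [load 500/925]
  175 → disc 1  [load 725/925]
  175 → disc 1  [load 900/925]
  650 → disc 3 (new)  [load 650/925]
  300 → disc 2  [load 800/925]
  150 → disc 3  [load 800/925]
  550 → disc 4 (new)  [load 550/925]
  150 → disc 4  [load 700/925]
  500 → disc 5 (new)  [load 500/925]
  150 → disc 4  [load 850/925]
  700 → disc 6 (new)  [load 700/925]
  200 → disc 5  [load 700/925]
  600 → disc 7 (new)  [load 600/925]
7 discs opened.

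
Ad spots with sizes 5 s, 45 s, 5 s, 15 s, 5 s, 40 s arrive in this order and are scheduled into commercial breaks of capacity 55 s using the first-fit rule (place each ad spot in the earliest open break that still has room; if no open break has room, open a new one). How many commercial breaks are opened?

  5 → break 1 (new)  [load 5/55]
  45 → break 1  [load 50/55]
  5 → break 1  [load 55/55]
  15 → break 2 (new)  [load 15/55]
  5 → break 2  [load 20/55]
  40 → break 3 (new)  [load 40/55]
3 commercial breaks opened.

3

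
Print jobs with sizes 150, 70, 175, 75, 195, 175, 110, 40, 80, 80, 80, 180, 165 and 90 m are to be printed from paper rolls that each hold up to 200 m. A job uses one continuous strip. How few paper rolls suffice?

Total = 195 + 180 + 175 + 175 + 165 + 150 + 110 + 90 + 80 + 80 + 80 + 75 + 70 + 40 = 1665 m.
Lower bound: ⌈1665/200⌉ = 9 paper rolls.
A packing using 10 paper rolls:
  roll 1: 195 = 195
  roll 2: 180 = 180
  roll 3: 175 = 175
  roll 4: 175 = 175
  roll 5: 165 = 165
  roll 6: 150 + 40 = 190
  roll 7: 110 + 90 = 200
  roll 8: 80 + 80 = 160
  roll 9: 80 + 75 = 155
  roll 10: 70 = 70
No arrangement into 9 paper rolls stays within capacity, so 10 is optimal.

10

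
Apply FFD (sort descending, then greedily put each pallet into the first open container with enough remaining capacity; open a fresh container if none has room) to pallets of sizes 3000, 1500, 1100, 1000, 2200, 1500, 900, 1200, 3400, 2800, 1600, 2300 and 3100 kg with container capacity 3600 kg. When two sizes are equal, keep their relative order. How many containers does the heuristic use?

8

Sorted descending: 3400, 3100, 3000, 2800, 2300, 2200, 1600, 1500, 1500, 1200, 1100, 1000, 900.
  3400 → container 1 (new)  [load 3400/3600]
  3100 → container 2 (new)  [load 3100/3600]
  3000 → container 3 (new)  [load 3000/3600]
  2800 → container 4 (new)  [load 2800/3600]
  2300 → container 5 (new)  [load 2300/3600]
  2200 → container 6 (new)  [load 2200/3600]
  1600 → container 7 (new)  [load 1600/3600]
  1500 → container 7  [load 3100/3600]
  1500 → container 8 (new)  [load 1500/3600]
  1200 → container 5  [load 3500/3600]
  1100 → container 6  [load 3300/3600]
  1000 → container 8  [load 2500/3600]
  900 → container 8  [load 3400/3600]
8 containers opened.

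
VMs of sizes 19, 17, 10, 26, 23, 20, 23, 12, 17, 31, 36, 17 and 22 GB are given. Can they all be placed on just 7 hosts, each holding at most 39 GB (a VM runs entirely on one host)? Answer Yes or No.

No

Total = 273 GB; ⌈273/39⌉ = 7.
The bound of 7 does not rule out 7, but exhaustive search shows no assignment into 7 hosts of capacity 39 GB exists — the minimum is 8.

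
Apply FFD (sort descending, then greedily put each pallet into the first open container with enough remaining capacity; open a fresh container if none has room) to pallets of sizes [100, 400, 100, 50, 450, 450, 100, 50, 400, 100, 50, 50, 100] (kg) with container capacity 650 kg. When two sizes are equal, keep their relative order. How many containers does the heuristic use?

Sorted descending: 450, 450, 400, 400, 100, 100, 100, 100, 100, 50, 50, 50, 50.
  450 → container 1 (new)  [load 450/650]
  450 → container 2 (new)  [load 450/650]
  400 → container 3 (new)  [load 400/650]
  400 → container 4 (new)  [load 400/650]
  100 → container 1  [load 550/650]
  100 → container 1  [load 650/650]
  100 → container 2  [load 550/650]
  100 → container 2  [load 650/650]
  100 → container 3  [load 500/650]
  50 → container 3  [load 550/650]
  50 → container 3  [load 600/650]
  50 → container 3  [load 650/650]
  50 → container 4  [load 450/650]
4 containers opened.

4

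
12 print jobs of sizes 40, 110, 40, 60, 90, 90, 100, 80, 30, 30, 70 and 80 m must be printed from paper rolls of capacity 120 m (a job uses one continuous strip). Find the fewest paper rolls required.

8

Total = 110 + 100 + 90 + 90 + 80 + 80 + 70 + 60 + 40 + 40 + 30 + 30 = 820 m.
Lower bound: ⌈820/120⌉ = 7 paper rolls.
A packing using 8 paper rolls:
  roll 1: 110 = 110
  roll 2: 100 = 100
  roll 3: 90 + 30 = 120
  roll 4: 90 + 30 = 120
  roll 5: 80 + 40 = 120
  roll 6: 80 + 40 = 120
  roll 7: 70 = 70
  roll 8: 60 = 60
No arrangement into 7 paper rolls stays within capacity, so 8 is optimal.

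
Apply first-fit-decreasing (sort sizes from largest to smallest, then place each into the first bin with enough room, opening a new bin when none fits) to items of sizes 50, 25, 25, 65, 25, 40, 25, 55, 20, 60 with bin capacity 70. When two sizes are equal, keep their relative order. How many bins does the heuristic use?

7

Sorted descending: 65, 60, 55, 50, 40, 25, 25, 25, 25, 20.
  65 → bin 1 (new)  [load 65/70]
  60 → bin 2 (new)  [load 60/70]
  55 → bin 3 (new)  [load 55/70]
  50 → bin 4 (new)  [load 50/70]
  40 → bin 5 (new)  [load 40/70]
  25 → bin 5  [load 65/70]
  25 → bin 6 (new)  [load 25/70]
  25 → bin 6  [load 50/70]
  25 → bin 7 (new)  [load 25/70]
  20 → bin 4  [load 70/70]
7 bins opened.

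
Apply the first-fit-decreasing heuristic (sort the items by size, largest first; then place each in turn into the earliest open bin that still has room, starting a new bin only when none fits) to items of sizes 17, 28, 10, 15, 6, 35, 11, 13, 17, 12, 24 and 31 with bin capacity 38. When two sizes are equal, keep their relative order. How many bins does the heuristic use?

6

Sorted descending: 35, 31, 28, 24, 17, 17, 15, 13, 12, 11, 10, 6.
  35 → bin 1 (new)  [load 35/38]
  31 → bin 2 (new)  [load 31/38]
  28 → bin 3 (new)  [load 28/38]
  24 → bin 4 (new)  [load 24/38]
  17 → bin 5 (new)  [load 17/38]
  17 → bin 5  [load 34/38]
  15 → bin 6 (new)  [load 15/38]
  13 → bin 4  [load 37/38]
  12 → bin 6  [load 27/38]
  11 → bin 6  [load 38/38]
  10 → bin 3  [load 38/38]
  6 → bin 2  [load 37/38]
6 bins opened.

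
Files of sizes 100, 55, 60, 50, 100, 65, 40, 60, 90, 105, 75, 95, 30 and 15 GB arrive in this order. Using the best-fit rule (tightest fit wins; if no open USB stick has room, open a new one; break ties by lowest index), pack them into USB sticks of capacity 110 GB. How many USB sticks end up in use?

  100 → USB stick 1 (new)  [load 100/110]
  55 → USB stick 2 (new)  [load 55/110]
  60 → USB stick 3 (new)  [load 60/110]
  50 → USB stick 3  [load 110/110]
  100 → USB stick 4 (new)  [load 100/110]
  65 → USB stick 5 (new)  [load 65/110]
  40 → USB stick 5  [load 105/110]
  60 → USB stick 6 (new)  [load 60/110]
  90 → USB stick 7 (new)  [load 90/110]
  105 → USB stick 8 (new)  [load 105/110]
  75 → USB stick 9 (new)  [load 75/110]
  95 → USB stick 10 (new)  [load 95/110]
  30 → USB stick 9  [load 105/110]
  15 → USB stick 10  [load 110/110]
10 USB sticks opened.

10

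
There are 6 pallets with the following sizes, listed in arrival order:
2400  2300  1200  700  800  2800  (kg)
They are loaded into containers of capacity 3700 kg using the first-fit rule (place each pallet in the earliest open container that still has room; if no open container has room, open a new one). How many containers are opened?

3

  2400 → container 1 (new)  [load 2400/3700]
  2300 → container 2 (new)  [load 2300/3700]
  1200 → container 1  [load 3600/3700]
  700 → container 2  [load 3000/3700]
  800 → container 3 (new)  [load 800/3700]
  2800 → container 3  [load 3600/3700]
3 containers opened.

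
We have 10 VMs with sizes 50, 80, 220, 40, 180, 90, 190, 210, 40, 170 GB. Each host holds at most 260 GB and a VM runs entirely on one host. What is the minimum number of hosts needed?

Total = 220 + 210 + 190 + 180 + 170 + 90 + 80 + 50 + 40 + 40 = 1270 GB.
Lower bound: ⌈1270/260⌉ = 5 hosts.
A packing using 5 hosts:
  host 1: 220 + 40 = 260
  host 2: 210 + 50 = 260
  host 3: 190 + 40 = 230
  host 4: 180 + 80 = 260
  host 5: 170 + 90 = 260
This matches the lower bound, so 5 is optimal.

5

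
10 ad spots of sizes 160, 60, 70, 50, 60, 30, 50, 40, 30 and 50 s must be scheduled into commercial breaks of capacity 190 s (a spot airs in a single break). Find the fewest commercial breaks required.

4

Total = 160 + 70 + 60 + 60 + 50 + 50 + 50 + 40 + 30 + 30 = 600 s.
Lower bound: ⌈600/190⌉ = 4 commercial breaks.
A packing using 4 commercial breaks:
  break 1: 160 + 30 = 190
  break 2: 70 + 60 + 60 = 190
  break 3: 50 + 50 + 50 + 40 = 190
  break 4: 30 = 30
This matches the lower bound, so 4 is optimal.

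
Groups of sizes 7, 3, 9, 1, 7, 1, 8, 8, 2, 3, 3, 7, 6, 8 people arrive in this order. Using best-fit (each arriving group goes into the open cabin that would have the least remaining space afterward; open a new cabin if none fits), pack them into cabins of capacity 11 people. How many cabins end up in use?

8

  7 → cabin 1 (new)  [load 7/11]
  3 → cabin 1  [load 10/11]
  9 → cabin 2 (new)  [load 9/11]
  1 → cabin 1  [load 11/11]
  7 → cabin 3 (new)  [load 7/11]
  1 → cabin 2  [load 10/11]
  8 → cabin 4 (new)  [load 8/11]
  8 → cabin 5 (new)  [load 8/11]
  2 → cabin 4  [load 10/11]
  3 → cabin 5  [load 11/11]
  3 → cabin 3  [load 10/11]
  7 → cabin 6 (new)  [load 7/11]
  6 → cabin 7 (new)  [load 6/11]
  8 → cabin 8 (new)  [load 8/11]
8 cabins opened.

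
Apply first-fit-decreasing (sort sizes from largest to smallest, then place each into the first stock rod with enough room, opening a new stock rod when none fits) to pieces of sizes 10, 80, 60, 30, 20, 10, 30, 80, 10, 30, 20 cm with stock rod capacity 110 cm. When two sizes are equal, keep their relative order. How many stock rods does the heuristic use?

Sorted descending: 80, 80, 60, 30, 30, 30, 20, 20, 10, 10, 10.
  80 → stock rod 1 (new)  [load 80/110]
  80 → stock rod 2 (new)  [load 80/110]
  60 → stock rod 3 (new)  [load 60/110]
  30 → stock rod 1  [load 110/110]
  30 → stock rod 2  [load 110/110]
  30 → stock rod 3  [load 90/110]
  20 → stock rod 3  [load 110/110]
  20 → stock rod 4 (new)  [load 20/110]
  10 → stock rod 4  [load 30/110]
  10 → stock rod 4  [load 40/110]
  10 → stock rod 4  [load 50/110]
4 stock rods opened.

4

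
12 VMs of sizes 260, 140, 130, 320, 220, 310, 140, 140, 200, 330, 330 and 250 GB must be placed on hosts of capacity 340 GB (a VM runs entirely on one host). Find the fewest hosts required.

10

Total = 330 + 330 + 320 + 310 + 260 + 250 + 220 + 200 + 140 + 140 + 140 + 130 = 2770 GB.
Lower bound: ⌈2770/340⌉ = 9 hosts.
A packing using 10 hosts:
  host 1: 330 = 330
  host 2: 330 = 330
  host 3: 320 = 320
  host 4: 310 = 310
  host 5: 260 = 260
  host 6: 250 = 250
  host 7: 220 = 220
  host 8: 200 + 140 = 340
  host 9: 140 + 140 = 280
  host 10: 130 = 130
No arrangement into 9 hosts stays within capacity, so 10 is optimal.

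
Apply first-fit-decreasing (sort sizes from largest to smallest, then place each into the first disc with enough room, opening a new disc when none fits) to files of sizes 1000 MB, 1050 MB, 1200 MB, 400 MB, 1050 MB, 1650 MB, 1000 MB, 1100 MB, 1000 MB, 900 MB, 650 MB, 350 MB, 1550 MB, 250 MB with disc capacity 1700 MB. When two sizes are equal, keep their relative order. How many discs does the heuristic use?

10

Sorted descending: 1650, 1550, 1200, 1100, 1050, 1050, 1000, 1000, 1000, 900, 650, 400, 350, 250.
  1650 → disc 1 (new)  [load 1650/1700]
  1550 → disc 2 (new)  [load 1550/1700]
  1200 → disc 3 (new)  [load 1200/1700]
  1100 → disc 4 (new)  [load 1100/1700]
  1050 → disc 5 (new)  [load 1050/1700]
  1050 → disc 6 (new)  [load 1050/1700]
  1000 → disc 7 (new)  [load 1000/1700]
  1000 → disc 8 (new)  [load 1000/1700]
  1000 → disc 9 (new)  [load 1000/1700]
  900 → disc 10 (new)  [load 900/1700]
  650 → disc 5  [load 1700/1700]
  400 → disc 3  [load 1600/1700]
  350 → disc 4  [load 1450/1700]
  250 → disc 4  [load 1700/1700]
10 discs opened.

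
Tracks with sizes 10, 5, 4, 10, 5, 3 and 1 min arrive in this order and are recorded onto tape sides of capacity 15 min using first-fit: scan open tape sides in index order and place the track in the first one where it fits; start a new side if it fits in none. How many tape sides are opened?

3

  10 → side 1 (new)  [load 10/15]
  5 → side 1  [load 15/15]
  4 → side 2 (new)  [load 4/15]
  10 → side 2  [load 14/15]
  5 → side 3 (new)  [load 5/15]
  3 → side 3  [load 8/15]
  1 → side 2  [load 15/15]
3 tape sides opened.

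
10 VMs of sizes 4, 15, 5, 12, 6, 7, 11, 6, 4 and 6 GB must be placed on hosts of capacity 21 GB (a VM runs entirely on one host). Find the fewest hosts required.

Total = 15 + 12 + 11 + 7 + 6 + 6 + 6 + 5 + 4 + 4 = 76 GB.
Lower bound: ⌈76/21⌉ = 4 hosts.
A packing using 4 hosts:
  host 1: 15 + 6 = 21
  host 2: 12 + 7 = 19
  host 3: 11 + 6 + 4 = 21
  host 4: 6 + 5 + 4 = 15
This matches the lower bound, so 4 is optimal.

4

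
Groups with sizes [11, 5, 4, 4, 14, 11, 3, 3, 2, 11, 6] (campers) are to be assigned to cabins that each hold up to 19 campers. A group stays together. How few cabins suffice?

4

Total = 14 + 11 + 11 + 11 + 6 + 5 + 4 + 4 + 3 + 3 + 2 = 74 campers.
Lower bound: ⌈74/19⌉ = 4 cabins.
A packing using 4 cabins:
  cabin 1: 14 + 5 = 19
  cabin 2: 11 + 6 + 2 = 19
  cabin 3: 11 + 4 + 4 = 19
  cabin 4: 11 + 3 + 3 = 17
This matches the lower bound, so 4 is optimal.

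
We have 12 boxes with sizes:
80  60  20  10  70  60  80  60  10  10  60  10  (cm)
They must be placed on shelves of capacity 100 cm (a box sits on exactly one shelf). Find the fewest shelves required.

Total = 80 + 80 + 70 + 60 + 60 + 60 + 60 + 20 + 10 + 10 + 10 + 10 = 530 cm.
Lower bound: ⌈530/100⌉ = 6 shelves.
Also, 7 boxes each exceed 50 cm, and no two of those can share a shelf, so at least 7 shelves are needed.
A packing using 7 shelves:
  shelf 1: 80 + 20 = 100
  shelf 2: 80 + 10 + 10 = 100
  shelf 3: 70 + 10 + 10 = 90
  shelf 4: 60 = 60
  shelf 5: 60 = 60
  shelf 6: 60 = 60
  shelf 7: 60 = 60
This matches the lower bound, so 7 is optimal.

7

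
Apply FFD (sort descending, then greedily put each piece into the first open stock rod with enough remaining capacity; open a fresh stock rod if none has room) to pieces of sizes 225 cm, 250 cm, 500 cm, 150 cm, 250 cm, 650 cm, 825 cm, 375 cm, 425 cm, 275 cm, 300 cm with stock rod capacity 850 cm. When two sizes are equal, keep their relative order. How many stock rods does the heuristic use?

Sorted descending: 825, 650, 500, 425, 375, 300, 275, 250, 250, 225, 150.
  825 → stock rod 1 (new)  [load 825/850]
  650 → stock rod 2 (new)  [load 650/850]
  500 → stock rod 3 (new)  [load 500/850]
  425 → stock rod 4 (new)  [load 425/850]
  375 → stock rod 4  [load 800/850]
  300 → stock rod 3  [load 800/850]
  275 → stock rod 5 (new)  [load 275/850]
  250 → stock rod 5  [load 525/850]
  250 → stock rod 5  [load 775/850]
  225 → stock rod 6 (new)  [load 225/850]
  150 → stock rod 2  [load 800/850]
6 stock rods opened.

6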